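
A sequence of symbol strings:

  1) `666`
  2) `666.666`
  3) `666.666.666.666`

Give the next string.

Every step duplicates the string with '.' between the halves.
One more doubling of 666.666.666.666 gives the answer.

666.666.666.666.666.666.666.666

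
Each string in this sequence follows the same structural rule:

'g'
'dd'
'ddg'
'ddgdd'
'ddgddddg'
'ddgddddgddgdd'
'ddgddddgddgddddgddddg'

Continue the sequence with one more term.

This is a Fibonacci-style word recurrence s(k) = s(k−1)·s(k−2): e.g. dd·g = ddg.
The next term joins ddgddddgddgddddgddddg and ddgddddgddgdd.

ddgddddgddgddddgddddgddgddddgddgdd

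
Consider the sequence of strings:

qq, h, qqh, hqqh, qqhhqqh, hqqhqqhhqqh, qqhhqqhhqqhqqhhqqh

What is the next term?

hqqhqqhhqqhqqhhqqhhqqhqqhhqqh

From term 3 onward, concatenate the second-to-last term with the last: qq·h = qqh, h·qqh = hqqh, …
Continuing: hqqhqqhhqqh · qqhhqqhhqqhqqhhqqh gives term 8.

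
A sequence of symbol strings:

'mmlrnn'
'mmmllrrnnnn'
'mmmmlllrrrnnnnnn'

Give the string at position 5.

Each string has the form m^{n+1} l^{n} r^{n} n^{2n} (n = 1, 2, …).
For term 5, n = 5, so the run lengths are 6, 5, 5, 10.

mmmmmmlllllrrrrrnnnnnnnnnn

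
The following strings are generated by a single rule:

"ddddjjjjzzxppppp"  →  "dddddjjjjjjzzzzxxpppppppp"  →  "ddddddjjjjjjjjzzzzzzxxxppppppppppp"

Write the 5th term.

ddddddddjjjjjjjjjjjjzzzzzzzzzzxxxxxppppppppppppppppp

The n-th term is n+3 d's then 2n+2 j's then 2n z's then n x's then 3n+2 p's (n = 1, 2, …).
For term 5, n = 5, so the run lengths are 8, 12, 10, 5, 17.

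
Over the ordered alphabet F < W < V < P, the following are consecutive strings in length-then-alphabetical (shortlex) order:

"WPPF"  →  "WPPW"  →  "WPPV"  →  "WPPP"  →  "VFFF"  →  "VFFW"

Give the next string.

Treat VFFW as a base-4 numeral over the given alphabet and add one, carrying through any trailing P's.

VFFV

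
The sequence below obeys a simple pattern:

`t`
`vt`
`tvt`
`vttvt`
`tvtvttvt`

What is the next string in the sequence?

vttvttvtvttvt

Each term (from the third on) is the two preceding terms concatenated in order: term 3 = t·vt = tvt.
The next term joins vttvt and tvtvttvt.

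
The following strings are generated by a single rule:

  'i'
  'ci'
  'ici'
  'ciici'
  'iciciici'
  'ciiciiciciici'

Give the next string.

This is a Fibonacci-style word recurrence s(k) = s(k−2)·s(k−1): e.g. i·ci = ici.
So term 7 is iciciici·ciiciiciciici.

iciciiciciiciiciciici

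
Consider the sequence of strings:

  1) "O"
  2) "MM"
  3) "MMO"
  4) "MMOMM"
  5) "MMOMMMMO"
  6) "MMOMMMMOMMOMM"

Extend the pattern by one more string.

MMOMMMMOMMOMMMMOMMMMO

Each term (from the third on) is the previous term followed by the one before it: term 3 = MM·O = MMO.
The next term joins MMOMMMMOMMOMM and MMOMMMMO.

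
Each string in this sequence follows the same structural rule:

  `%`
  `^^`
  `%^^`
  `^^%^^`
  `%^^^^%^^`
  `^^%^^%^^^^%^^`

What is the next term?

From term 3 onward, concatenate the second-to-last term with the last: %·^^ = %^^, ^^·%^^ = ^^%^^, …
So term 7 is %^^^^%^^·^^%^^%^^^^%^^.

%^^^^%^^^^%^^%^^^^%^^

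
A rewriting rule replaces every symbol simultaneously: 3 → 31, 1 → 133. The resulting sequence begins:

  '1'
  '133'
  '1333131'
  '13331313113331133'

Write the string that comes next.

13331313113331133311331333131311331333131

φ(13331313113331133) expands symbol-by-symbol to 133 31 31 31 133 31 133 31 133 133 31 31 31 133 133 31 31; joining the 17 pieces gives the next term.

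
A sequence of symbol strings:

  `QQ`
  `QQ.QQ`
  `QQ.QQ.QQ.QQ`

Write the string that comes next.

s(k+1) = s(k)·.·s(k) — each term doubles the last with '.' between the halves.
One more doubling of QQ.QQ.QQ.QQ gives the answer.

QQ.QQ.QQ.QQ.QQ.QQ.QQ.QQ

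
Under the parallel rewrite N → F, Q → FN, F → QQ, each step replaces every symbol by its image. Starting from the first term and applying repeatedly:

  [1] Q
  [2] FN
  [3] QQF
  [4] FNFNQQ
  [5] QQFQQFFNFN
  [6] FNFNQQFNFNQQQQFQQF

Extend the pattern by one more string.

Replace each of the 18 characters of FNFNQQFNFNQQQQFQQF in place — QQ F QQ F FN FN QQ F QQ F FN FN FN FN QQ FN FN QQ — and concatenate.

QQFQQFFNFNQQFQQFFNFNFNFNQQFNFNQQ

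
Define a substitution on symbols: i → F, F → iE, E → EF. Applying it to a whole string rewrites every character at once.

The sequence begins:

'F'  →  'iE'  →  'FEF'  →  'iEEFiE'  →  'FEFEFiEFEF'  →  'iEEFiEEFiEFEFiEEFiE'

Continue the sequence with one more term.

Rewriting the 19 symbols of iEEFiEEFiEFEFiEEFiE one by one yields F EF EF iE F EF EF iE F EF iE EF iE F EF EF iE F EF; concatenated:

FEFEFiEFEFEFiEFEFiEEFiEFEFEFiEFEF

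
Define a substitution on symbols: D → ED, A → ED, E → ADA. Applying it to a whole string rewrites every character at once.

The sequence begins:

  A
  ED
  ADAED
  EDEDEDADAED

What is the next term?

ADAEDADAEDADAEDEDEDEDADAED

Apply φ to EDEDEDADAED symbol by symbol: E→ADA, D→ED, E→ADA, D→ED, E→ADA, D→ED, A→ED, D→ED, A→ED, E→ADA, D→ED; joined: ADA ED ADA ED ADA ED ED ED ED ADA ED.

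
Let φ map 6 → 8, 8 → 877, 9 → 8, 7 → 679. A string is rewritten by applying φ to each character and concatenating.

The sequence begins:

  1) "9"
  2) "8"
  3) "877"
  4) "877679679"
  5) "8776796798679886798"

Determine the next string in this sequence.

Rewriting the 19 symbols of 8776796798679886798 one by one yields 877 679 679 8 679 8 8 679 8 877 8 679 8 877 877 8 679 8 877; concatenated:

87767967986798867988778679887787786798877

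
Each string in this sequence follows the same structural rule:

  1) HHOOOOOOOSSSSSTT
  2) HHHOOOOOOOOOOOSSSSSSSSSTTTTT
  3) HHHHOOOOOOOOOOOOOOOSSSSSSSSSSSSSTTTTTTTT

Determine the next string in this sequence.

HHHHHOOOOOOOOOOOOOOOOOOOSSSSSSSSSSSSSSSSSTTTTTTTTTTT

Term n consists of n+1 H's, followed by 4n+3 O's, followed by 4n+1 S's, followed by 3n-1 T's (n = 1, 2, …).
For the next term, n = 4, so the run lengths are 5, 19, 17, 11.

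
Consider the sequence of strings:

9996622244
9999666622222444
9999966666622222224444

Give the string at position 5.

The n-th term is n+2 9's then 2n 6's then 2n+1 2's then n+1 4's (n = 1, 2, …).
At n = 5 the blocks have lengths 7, 10, 11, 6.

9999999666666666622222222222444444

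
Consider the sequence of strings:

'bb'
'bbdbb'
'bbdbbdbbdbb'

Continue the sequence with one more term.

Each string is two copies of the previous one joined by 'd'.
So the next term is two copies of bbdbbdbbdbb with 'd' between the halves.

bbdbbdbbdbbdbbdbbdbbdbb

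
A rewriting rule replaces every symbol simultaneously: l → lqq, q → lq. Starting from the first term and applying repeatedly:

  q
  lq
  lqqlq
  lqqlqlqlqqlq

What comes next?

lqqlqlqlqqlqlqqlqlqqlqlqlqqlq

Apply φ to lqqlqlqlqqlq symbol by symbol: l→lqq, q→lq, q→lq, l→lqq, q→lq, l→lqq, q→lq, l→lqq, q→lq, q→lq, l→lqq, q→lq; joined: lqq lq lq lqq lq lqq lq lqq lq lq lqq lq.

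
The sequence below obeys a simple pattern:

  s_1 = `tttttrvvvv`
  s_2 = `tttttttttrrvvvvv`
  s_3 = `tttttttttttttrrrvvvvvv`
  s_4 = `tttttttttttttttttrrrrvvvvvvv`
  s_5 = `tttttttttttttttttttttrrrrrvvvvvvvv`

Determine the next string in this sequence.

tttttttttttttttttttttttttrrrrrrvvvvvvvvv

Term n consists of 4n+1 t's, followed by n r's, followed by n+3 v's (n = 1, 2, …).
At n = 6 the blocks have lengths 25, 6, 9.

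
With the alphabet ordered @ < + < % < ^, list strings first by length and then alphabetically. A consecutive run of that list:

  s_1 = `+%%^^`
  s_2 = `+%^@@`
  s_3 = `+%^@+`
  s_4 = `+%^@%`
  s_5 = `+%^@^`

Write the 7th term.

+%^++

Continuing the enumeration 2 steps past +%^@^: +%^@^ → +%^+@ → (answer).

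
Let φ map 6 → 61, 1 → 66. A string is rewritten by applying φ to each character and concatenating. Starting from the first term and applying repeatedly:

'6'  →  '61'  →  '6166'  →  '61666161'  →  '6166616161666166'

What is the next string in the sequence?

61666161616661666166616161666161

Replace each of the 16 characters of 6166616161666166 in place — 61 66 61 61 61 66 61 66 61 66 61 61 61 66 61 61 — and concatenate.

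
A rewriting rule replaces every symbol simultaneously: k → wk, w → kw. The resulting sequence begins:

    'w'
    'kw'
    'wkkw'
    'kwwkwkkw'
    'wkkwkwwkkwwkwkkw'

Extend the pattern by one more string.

kwwkwkkwwkkwkwwkwkkwkwwkkwwkwkkw

φ(wkkwkwwkkwwkwkkw) expands symbol-by-symbol to kw wk wk kw wk kw kw wk wk kw kw wk kw wk wk kw; joining the 16 pieces gives the next term.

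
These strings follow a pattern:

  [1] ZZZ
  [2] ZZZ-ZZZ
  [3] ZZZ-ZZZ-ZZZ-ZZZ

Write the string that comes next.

ZZZ-ZZZ-ZZZ-ZZZ-ZZZ-ZZZ-ZZZ-ZZZ

s(k+1) = s(k)·-·s(k) — each term doubles the last with '-' between the halves.
One more doubling of ZZZ-ZZZ-ZZZ-ZZZ gives the answer.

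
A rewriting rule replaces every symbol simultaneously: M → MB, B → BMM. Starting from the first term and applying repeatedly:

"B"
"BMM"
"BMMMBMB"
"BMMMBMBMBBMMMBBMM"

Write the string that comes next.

Applying the rule to each of the 17 symbols of BMMMBMBMBBMMMBBMM gives the pieces BMM MB MB MB BMM MB BMM MB BMM BMM MB MB MB BMM BMM MB MB, which concatenate to the answer.

BMMMBMBMBBMMMBBMMMBBMMBMMMBMBMBBMMBMMMBMB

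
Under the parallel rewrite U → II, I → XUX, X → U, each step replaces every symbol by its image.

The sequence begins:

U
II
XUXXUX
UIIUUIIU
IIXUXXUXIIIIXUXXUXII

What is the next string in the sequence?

XUXXUXUIIUUIIUXUXXUXXUXXUXUIIUUIIUXUXXUX

φ(IIXUXXUXIIIIXUXXUXII) expands symbol-by-symbol to XUX XUX U II U U II U XUX XUX XUX XUX U II U U II U XUX XUX; joining the 20 pieces gives the next term.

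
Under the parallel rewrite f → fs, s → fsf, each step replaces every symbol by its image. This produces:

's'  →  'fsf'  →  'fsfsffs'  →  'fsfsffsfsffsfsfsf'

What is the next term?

Applying the rule to each of the 17 symbols of fsfsffsfsffsfsfsf gives the pieces fs fsf fs fsf fs fs fsf fs fsf fs fs fsf fs fsf fs fsf fs, which concatenate to the answer.

fsfsffsfsffsfsfsffsfsffsfsfsffsfsffsfsffs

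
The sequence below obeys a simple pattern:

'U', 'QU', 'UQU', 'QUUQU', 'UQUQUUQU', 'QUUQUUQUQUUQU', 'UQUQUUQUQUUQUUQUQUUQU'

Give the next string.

This is a Fibonacci-style word recurrence s(k) = s(k−2)·s(k−1): e.g. U·QU = UQU.
The next term joins QUUQUUQUQUUQU and UQUQUUQUQUUQUUQUQUUQU.

QUUQUUQUQUUQUUQUQUUQUQUUQUUQUQUUQU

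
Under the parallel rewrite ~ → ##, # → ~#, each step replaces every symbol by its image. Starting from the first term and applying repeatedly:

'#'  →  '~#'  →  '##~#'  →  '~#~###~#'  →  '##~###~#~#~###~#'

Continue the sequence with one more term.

Replace each of the 16 characters of ##~###~#~#~###~# in place — ~# ~# ## ~# ~# ~# ## ~# ## ~# ## ~# ~# ~# ## ~# — and concatenate.

~#~###~#~#~###~###~###~#~#~###~#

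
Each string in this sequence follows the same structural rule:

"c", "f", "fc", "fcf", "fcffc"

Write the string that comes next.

fcffcfcf

This is a Fibonacci-style word recurrence s(k) = s(k−1)·s(k−2): e.g. f·c = fc.
Continuing: fcffc · fcf gives term 6.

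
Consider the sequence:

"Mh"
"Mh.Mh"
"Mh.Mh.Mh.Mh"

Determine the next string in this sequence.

Mh.Mh.Mh.Mh.Mh.Mh.Mh.Mh

s(k+1) = s(k)·.·s(k) — each term doubles the last with '.' between the halves.
One more doubling of Mh.Mh.Mh.Mh gives the answer.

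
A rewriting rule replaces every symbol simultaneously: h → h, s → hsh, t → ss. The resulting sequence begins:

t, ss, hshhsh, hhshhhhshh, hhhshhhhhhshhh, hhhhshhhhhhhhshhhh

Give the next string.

hhhhhshhhhhhhhhhshhhhh

Replace each of the 18 characters of hhhhshhhhhhhhshhhh in place — h h h h hsh h h h h h h h h hsh h h h h — and concatenate.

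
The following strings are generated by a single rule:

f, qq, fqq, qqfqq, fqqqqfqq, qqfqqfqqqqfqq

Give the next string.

From term 3 onward, concatenate the second-to-last term with the last: f·qq = fqq, qq·fqq = qqfqq, …
Continuing: fqqqqfqq · qqfqqfqqqqfqq gives term 7.

fqqqqfqqqqfqqfqqqqfqq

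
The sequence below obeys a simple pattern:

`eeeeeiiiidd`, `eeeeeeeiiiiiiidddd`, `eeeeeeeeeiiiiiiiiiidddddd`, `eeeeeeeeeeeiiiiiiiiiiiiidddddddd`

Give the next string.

eeeeeeeeeeeeeiiiiiiiiiiiiiiiidddddddddd

Each string has the form e^{2n+3} i^{3n+1} d^{2n} (n = 1, 2, …).
At n = 5 the blocks have lengths 13, 16, 10.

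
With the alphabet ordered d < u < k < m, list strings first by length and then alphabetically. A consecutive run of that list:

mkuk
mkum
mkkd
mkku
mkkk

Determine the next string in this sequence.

Treat mkkk as a base-4 numeral over the given alphabet and add one, carrying through any trailing m's.

mkkm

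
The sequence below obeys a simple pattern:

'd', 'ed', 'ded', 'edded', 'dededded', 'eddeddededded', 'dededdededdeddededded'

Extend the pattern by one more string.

eddeddededdeddededdededdeddededded

Each term (from the third on) is the two preceding terms concatenated in order: term 3 = d·ed = ded.
The next term joins eddeddededded and dededdededdeddededded.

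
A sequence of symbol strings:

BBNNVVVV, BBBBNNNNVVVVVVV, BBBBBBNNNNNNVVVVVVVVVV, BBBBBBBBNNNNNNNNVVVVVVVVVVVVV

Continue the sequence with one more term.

BBBBBBBBBBNNNNNNNNNNVVVVVVVVVVVVVVVV

Reading off run lengths: B runs 2, 4, 6, 8; N runs 2, 4, 6, 8; V runs 4, 7, 10, 13 — each is linear in n (n = 1, 2, …).
For the next term, n = 5, so the run lengths are 10, 10, 16.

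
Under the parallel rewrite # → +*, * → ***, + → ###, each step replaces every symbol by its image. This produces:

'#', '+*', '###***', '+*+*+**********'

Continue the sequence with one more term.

Replace each of the 15 characters of +*+*+********** in place — ### *** ### *** ### *** *** *** *** *** *** *** *** *** *** — and concatenate.

###***###***###******************************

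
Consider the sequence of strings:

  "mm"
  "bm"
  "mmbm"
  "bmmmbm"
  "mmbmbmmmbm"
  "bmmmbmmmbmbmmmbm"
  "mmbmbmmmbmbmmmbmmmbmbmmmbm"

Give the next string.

Each term (from the third on) is the two preceding terms concatenated in order: term 3 = mm·bm = mmbm.
So term 8 is bmmmbmmmbmbmmmbm·mmbmbmmmbmbmmmbmmmbmbmmmbm.

bmmmbmmmbmbmmmbmmmbmbmmmbmbmmmbmmmbmbmmmbm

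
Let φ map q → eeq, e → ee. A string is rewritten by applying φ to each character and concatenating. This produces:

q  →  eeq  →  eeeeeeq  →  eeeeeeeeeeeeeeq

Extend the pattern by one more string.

Replace each of the 15 characters of eeeeeeeeeeeeeeq in place — ee ee ee ee ee ee ee ee ee ee ee ee ee ee eeq — and concatenate.

eeeeeeeeeeeeeeeeeeeeeeeeeeeeeeq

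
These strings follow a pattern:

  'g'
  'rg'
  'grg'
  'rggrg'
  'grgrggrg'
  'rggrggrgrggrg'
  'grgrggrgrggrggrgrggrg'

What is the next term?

rggrggrgrggrggrgrggrgrggrggrgrggrg

Each term (from the third on) is the two preceding terms concatenated in order: term 3 = g·rg = grg.
So term 8 is rggrggrgrggrg·grgrggrgrggrggrgrggrg.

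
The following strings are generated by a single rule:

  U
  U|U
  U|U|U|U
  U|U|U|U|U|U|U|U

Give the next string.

U|U|U|U|U|U|U|U|U|U|U|U|U|U|U|U

Every step duplicates the string with '|' between the halves.
One more doubling of U|U|U|U|U|U|U|U gives the answer.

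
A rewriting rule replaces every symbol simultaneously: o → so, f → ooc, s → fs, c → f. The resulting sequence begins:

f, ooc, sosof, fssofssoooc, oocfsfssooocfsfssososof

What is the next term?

Replace each of the 23 characters of oocfsfssooocfsfssososof in place — so so f ooc fs ooc fs fs so so so f ooc fs ooc fs fs so fs so fs so ooc — and concatenate.

sosofoocfsoocfsfssososofoocfsoocfsfssofssofssoooc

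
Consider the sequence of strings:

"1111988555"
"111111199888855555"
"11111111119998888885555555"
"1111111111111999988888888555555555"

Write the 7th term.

The n-th term is 3n+1 1's then n 9's then 2n 8's then 2n+1 5's (n = 1, 2, …).
Setting n = 7 gives 22, 7, 14, 15 characters in each block.

1111111111111111111111999999988888888888888555555555555555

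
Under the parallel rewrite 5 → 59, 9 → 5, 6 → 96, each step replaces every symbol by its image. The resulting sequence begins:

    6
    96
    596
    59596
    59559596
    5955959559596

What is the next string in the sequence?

595595955955959559596

Applying the rule to each of the 13 symbols of 5955959559596 gives the pieces 59 5 59 59 5 59 5 59 59 5 59 5 96, which concatenate to the answer.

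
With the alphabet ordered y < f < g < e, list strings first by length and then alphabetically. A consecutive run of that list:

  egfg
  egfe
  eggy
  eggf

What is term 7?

egey

Continuing the enumeration 3 steps past eggf: eggf → eggg → egge → (answer).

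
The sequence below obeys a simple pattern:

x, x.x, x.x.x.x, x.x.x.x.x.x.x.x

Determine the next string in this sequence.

Each string is two copies of the previous one joined by '.'.
So the next term is two copies of x.x.x.x.x.x.x.x with '.' between the halves.

x.x.x.x.x.x.x.x.x.x.x.x.x.x.x.x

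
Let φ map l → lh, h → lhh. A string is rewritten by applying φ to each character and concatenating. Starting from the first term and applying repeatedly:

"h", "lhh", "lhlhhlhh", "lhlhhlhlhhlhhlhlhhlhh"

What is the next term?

lhlhhlhlhhlhhlhlhhlhlhhlhhlhlhhlhhlhlhhlhlhhlhhlhlhhlhh

Applying the rule to each of the 21 symbols of lhlhhlhlhhlhhlhlhhlhh gives the pieces lh lhh lh lhh lhh lh lhh lh lhh lhh lh lhh lhh lh lhh lh lhh lhh lh lhh lhh, which concatenate to the answer.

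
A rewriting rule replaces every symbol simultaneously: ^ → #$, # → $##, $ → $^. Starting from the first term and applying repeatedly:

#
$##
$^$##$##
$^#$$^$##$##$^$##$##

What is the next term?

Applying the rule to each of the 20 symbols of $^#$$^$##$##$^$##$## gives the pieces $^ #$ $## $^ $^ #$ $^ $## $## $^ $## $## $^ #$ $^ $## $## $^ $## $##, which concatenate to the answer.

$^#$$##$^$^#$$^$##$##$^$##$##$^#$$^$##$##$^$##$##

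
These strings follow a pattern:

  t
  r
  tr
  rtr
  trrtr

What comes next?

This is a Fibonacci-style word recurrence s(k) = s(k−2)·s(k−1): e.g. t·r = tr.
So term 6 is rtr·trrtr.

rtrtrrtr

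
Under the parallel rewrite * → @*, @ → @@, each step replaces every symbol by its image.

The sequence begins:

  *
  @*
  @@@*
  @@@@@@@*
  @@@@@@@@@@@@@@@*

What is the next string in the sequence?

Rewriting the 16 symbols of @@@@@@@@@@@@@@@* one by one yields @@ @@ @@ @@ @@ @@ @@ @@ @@ @@ @@ @@ @@ @@ @@ @*; concatenated:

@@@@@@@@@@@@@@@@@@@@@@@@@@@@@@@*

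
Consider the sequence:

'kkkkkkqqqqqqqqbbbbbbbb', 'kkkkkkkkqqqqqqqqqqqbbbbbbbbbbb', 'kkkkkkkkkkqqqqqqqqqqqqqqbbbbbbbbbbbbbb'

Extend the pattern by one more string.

Term n consists of 2n+2 k's, followed by 3n+2 q's, followed by 3n+2 b's, where the shown terms are n = 2, 3, 4.
At n = 5 the blocks have lengths 12, 17, 17.

kkkkkkkkkkkkqqqqqqqqqqqqqqqqqbbbbbbbbbbbbbbbbb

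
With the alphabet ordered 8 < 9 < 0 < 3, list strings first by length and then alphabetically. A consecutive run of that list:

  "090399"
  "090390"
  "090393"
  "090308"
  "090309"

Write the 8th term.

Continuing the enumeration 3 steps past 090309: 090309 → 090300 → 090303 → (answer).

090338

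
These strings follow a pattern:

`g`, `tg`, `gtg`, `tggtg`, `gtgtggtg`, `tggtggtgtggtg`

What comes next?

Each term (from the third on) is the two preceding terms concatenated in order: term 3 = g·tg = gtg.
Continuing: gtgtggtg · tggtggtgtggtg gives term 7.

gtgtggtgtggtggtgtggtg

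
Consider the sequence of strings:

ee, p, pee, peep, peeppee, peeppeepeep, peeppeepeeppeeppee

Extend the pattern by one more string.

peeppeepeeppeeppeepeeppeepeep

Each term (from the third on) is the previous term followed by the one before it: term 3 = p·ee = pee.
The next term joins peeppeepeeppeeppee and peeppeepeep.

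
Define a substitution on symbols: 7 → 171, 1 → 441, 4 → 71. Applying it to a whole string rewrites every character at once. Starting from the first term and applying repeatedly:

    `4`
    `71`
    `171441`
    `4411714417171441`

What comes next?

717144144117144171714411714411714417171441

Replace each of the 16 characters of 4411714417171441 in place — 71 71 441 441 171 441 71 71 441 171 441 171 441 71 71 441 — and concatenate.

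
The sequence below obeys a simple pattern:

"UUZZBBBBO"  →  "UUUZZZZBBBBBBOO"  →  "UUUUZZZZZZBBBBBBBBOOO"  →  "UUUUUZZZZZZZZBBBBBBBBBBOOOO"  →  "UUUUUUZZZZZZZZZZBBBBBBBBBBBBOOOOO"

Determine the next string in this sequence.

Reading off run lengths: U runs 2, 3, 4, 5, 6; Z runs 2, 4, 6, 8, 10; B runs 4, 6, 8, 10, 12; O runs 1, 2, 3, 4, 5 — each is linear in n (n = 1, 2, …).
Setting n = 6 gives 7, 12, 14, 6 characters in each block.

UUUUUUUZZZZZZZZZZZZBBBBBBBBBBBBBBOOOOOO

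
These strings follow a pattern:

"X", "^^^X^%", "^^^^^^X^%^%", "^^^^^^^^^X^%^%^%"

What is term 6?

Each term wraps the previous one in ^^^ on the left and ^% on the right.
From ^^^^^^^^^X^%^%^%, 2 further steps: ^^^^^^^^^X^%^%^% → ^^^^^^^^^^^^X^%^%^%^% → (answer).

^^^^^^^^^^^^^^^X^%^%^%^%^%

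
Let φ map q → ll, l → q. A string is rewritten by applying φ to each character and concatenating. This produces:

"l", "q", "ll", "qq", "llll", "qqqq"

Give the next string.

Apply φ to qqqq symbol by symbol: q→ll, q→ll, q→ll, q→ll; joined: ll ll ll ll.

llllllll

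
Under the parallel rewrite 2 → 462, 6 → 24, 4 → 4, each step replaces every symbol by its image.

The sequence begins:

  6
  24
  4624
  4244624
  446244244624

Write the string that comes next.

Apply φ to 446244244624 symbol by symbol: 4→4, 4→4, 6→24, 2→462, 4→4, 4→4, 2→462, 4→4, 4→4, 6→24, 2→462, 4→4; joined: 4 4 24 462 4 4 462 4 4 24 462 4.

44244624446244244624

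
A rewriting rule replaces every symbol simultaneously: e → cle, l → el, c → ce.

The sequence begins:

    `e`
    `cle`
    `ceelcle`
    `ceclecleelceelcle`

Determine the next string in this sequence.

Applying the rule to each of the 17 symbols of ceclecleelceelcle gives the pieces ce cle ce el cle ce el cle cle el ce cle cle el ce el cle, which concatenate to the answer.

cecleceelcleceelclecleelceclecleelceelcle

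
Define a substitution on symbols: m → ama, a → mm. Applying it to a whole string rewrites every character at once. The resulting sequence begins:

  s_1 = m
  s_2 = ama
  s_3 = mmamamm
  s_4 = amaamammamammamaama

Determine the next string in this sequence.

φ(amaamammamammamaama) expands symbol-by-symbol to mm ama mm mm ama mm ama ama mm ama mm ama ama mm ama mm mm ama mm; joining the 19 pieces gives the next term.

mmamammmmamammamaamammamammamaamammamammmmamamm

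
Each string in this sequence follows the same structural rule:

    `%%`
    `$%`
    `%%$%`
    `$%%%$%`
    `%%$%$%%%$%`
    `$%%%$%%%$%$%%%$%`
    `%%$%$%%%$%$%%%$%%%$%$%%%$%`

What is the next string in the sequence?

Each term (from the third on) is the two preceding terms concatenated in order: term 3 = %%·$% = %%$%.
So term 8 is $%%%$%%%$%$%%%$%·%%$%$%%%$%$%%%$%%%$%$%%%$%.

$%%%$%%%$%$%%%$%%%$%$%%%$%$%%%$%%%$%$%%%$%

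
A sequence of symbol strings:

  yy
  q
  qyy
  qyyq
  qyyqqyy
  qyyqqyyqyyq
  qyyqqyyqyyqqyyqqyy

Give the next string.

From term 3 onward, concatenate the last term with the second-to-last: q·yy = qyy, qyy·q = qyyq, …
So term 8 is qyyqqyyqyyqqyyqqyy·qyyqqyyqyyq.

qyyqqyyqyyqqyyqqyyqyyqqyyqyyq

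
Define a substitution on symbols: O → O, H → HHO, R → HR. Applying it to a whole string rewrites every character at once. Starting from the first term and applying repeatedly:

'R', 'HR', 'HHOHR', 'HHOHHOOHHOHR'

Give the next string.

Rewriting each symbol of HHOHHOOHHOHR: H→HHO, H→HHO, O→O, H→HHO, H→HHO, O→O, O→O, H→HHO, H→HHO, O→O, H→HHO, R→HR, which concatenates to HHO HHO O HHO HHO O O HHO HHO O HHO HR.

HHOHHOOHHOHHOOOHHOHHOOHHOHR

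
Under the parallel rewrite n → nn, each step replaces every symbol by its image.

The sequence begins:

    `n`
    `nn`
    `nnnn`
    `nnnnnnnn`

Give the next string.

nnnnnnnnnnnnnnnn

Expanding nnnnnnnn: n→nn, n→nn, n→nn, n→nn, n→nn, n→nn, n→nn, n→nn. Concatenated: nn nn nn nn nn nn nn nn.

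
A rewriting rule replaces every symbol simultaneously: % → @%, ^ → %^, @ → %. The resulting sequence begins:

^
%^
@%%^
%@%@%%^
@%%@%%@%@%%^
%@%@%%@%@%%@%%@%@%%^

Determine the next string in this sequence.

Rewriting the 20 symbols of %@%@%%@%@%%@%%@%@%%^ one by one yields @% % @% % @% @% % @% % @% @% % @% @% % @% % @% @% %^; concatenated:

@%%@%%@%@%%@%%@%@%%@%@%%@%%@%@%%^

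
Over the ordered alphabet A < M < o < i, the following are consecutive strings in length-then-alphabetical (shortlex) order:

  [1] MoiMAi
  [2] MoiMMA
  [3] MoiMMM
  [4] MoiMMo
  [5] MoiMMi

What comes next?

MoiMoA

The successor of MoiMMi increments the rightmost position that isn't already i and resets every position after it to A.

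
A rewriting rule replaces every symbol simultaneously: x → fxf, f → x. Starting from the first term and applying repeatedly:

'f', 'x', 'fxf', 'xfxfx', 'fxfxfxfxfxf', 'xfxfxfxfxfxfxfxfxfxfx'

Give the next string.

Rewriting the 21 symbols of xfxfxfxfxfxfxfxfxfxfx one by one yields fxf x fxf x fxf x fxf x fxf x fxf x fxf x fxf x fxf x fxf x fxf; concatenated:

fxfxfxfxfxfxfxfxfxfxfxfxfxfxfxfxfxfxfxfxfxf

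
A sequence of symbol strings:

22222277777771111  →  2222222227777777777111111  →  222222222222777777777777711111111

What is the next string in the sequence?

22222222222222277777777777777771111111111

The n-th term is 3n 2's then 3n+1 7's then 2n 1's, where the shown terms are n = 2, 3, 4.
For the next term, n = 5, so the run lengths are 15, 16, 10.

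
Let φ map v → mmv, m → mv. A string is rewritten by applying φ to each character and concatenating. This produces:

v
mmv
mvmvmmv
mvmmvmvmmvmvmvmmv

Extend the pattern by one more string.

mvmmvmvmvmmvmvmmvmvmvmmvmvmmvmvmmvmvmvmmv

φ(mvmmvmvmmvmvmvmmv) expands symbol-by-symbol to mv mmv mv mv mmv mv mmv mv mv mmv mv mmv mv mmv mv mv mmv; joining the 17 pieces gives the next term.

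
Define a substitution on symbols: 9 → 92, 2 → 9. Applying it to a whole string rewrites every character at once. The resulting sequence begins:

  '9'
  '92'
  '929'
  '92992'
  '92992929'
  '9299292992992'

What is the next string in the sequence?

φ(9299292992992) expands symbol-by-symbol to 92 9 92 92 9 92 9 92 92 9 92 92 9; joining the 13 pieces gives the next term.

929929299299292992929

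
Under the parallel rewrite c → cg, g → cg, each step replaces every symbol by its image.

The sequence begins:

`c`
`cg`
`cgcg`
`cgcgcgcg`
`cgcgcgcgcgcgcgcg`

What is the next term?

Rewriting the 16 symbols of cgcgcgcgcgcgcgcg one by one yields cg cg cg cg cg cg cg cg cg cg cg cg cg cg cg cg; concatenated:

cgcgcgcgcgcgcgcgcgcgcgcgcgcgcgcg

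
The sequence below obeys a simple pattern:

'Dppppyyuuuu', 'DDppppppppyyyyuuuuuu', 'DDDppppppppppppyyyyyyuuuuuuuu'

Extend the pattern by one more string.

DDDDppppppppppppppppyyyyyyyyuuuuuuuuuu

Reading off run lengths: D runs 1, 2, 3; p runs 4, 8, 12; y runs 2, 4, 6; u runs 4, 6, 8 — each is linear in n (n = 1, 2, …).
For the next term, n = 4, so the run lengths are 4, 16, 8, 10.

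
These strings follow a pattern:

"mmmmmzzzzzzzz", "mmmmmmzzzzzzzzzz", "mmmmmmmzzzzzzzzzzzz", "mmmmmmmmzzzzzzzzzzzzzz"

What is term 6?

mmmmmmmmmmzzzzzzzzzzzzzzzzzz

Each string has the form m^{n+2} z^{2n+2}, where the shown terms are n = 3, 4, 5, 6.
For term 6, n = 8, so the run lengths are 10, 18.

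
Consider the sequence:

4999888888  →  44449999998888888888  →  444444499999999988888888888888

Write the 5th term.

44444444444449999999999999998888888888888888888888

Reading off run lengths: 4 runs 1, 4, 7; 9 runs 3, 6, 9; 8 runs 6, 10, 14 — each is linear in n (n = 1, 2, …).
Setting n = 5 gives 13, 15, 22 characters in each block.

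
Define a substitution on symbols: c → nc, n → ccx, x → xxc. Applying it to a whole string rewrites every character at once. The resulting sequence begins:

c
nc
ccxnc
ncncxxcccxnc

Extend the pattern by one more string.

ccxncccxncxxcxxcncncncxxcccxnc

Apply φ to ncncxxcccxnc symbol by symbol: n→ccx, c→nc, n→ccx, c→nc, x→xxc, x→xxc, c→nc, c→nc, c→nc, x→xxc, n→ccx, c→nc; joined: ccx nc ccx nc xxc xxc nc nc nc xxc ccx nc.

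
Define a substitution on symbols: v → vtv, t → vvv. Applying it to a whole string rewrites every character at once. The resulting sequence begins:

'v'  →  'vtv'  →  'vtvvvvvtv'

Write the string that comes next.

vtvvvvvtvvtvvtvvtvvtvvvvvtv

Apply φ to vtvvvvvtv symbol by symbol: v→vtv, t→vvv, v→vtv, v→vtv, v→vtv, v→vtv, v→vtv, t→vvv, v→vtv; joined: vtv vvv vtv vtv vtv vtv vtv vvv vtv.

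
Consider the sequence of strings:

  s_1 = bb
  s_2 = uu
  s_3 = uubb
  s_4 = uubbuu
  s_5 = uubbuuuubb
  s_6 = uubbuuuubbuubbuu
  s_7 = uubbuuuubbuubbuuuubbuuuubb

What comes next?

uubbuuuubbuubbuuuubbuuuubbuubbuuuubbuubbuu

Each term (from the third on) is the previous term followed by the one before it: term 3 = uu·bb = uubb.
The next term joins uubbuuuubbuubbuuuubbuuuubb and uubbuuuubbuubbuu.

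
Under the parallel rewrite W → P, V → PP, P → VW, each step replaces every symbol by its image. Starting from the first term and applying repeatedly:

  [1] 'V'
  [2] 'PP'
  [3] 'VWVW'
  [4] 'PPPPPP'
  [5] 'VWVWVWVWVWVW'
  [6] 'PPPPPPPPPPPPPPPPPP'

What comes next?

Replace each of the 18 characters of PPPPPPPPPPPPPPPPPP in place — VW VW VW VW VW VW VW VW VW VW VW VW VW VW VW VW VW VW — and concatenate.

VWVWVWVWVWVWVWVWVWVWVWVWVWVWVWVWVWVW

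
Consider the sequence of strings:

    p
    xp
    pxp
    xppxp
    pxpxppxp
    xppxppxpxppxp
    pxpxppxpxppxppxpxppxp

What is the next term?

From term 3 onward, concatenate the second-to-last term with the last: p·xp = pxp, xp·pxp = xppxp, …
The next term joins xppxppxpxppxp and pxpxppxpxppxppxpxppxp.

xppxppxpxppxppxpxppxpxppxppxpxppxp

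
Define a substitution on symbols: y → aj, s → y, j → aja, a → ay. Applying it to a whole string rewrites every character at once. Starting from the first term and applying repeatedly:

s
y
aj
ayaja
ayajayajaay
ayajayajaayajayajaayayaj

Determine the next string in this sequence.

φ(ayajayajaayajayajaayayaj) expands symbol-by-symbol to ay aj ay aja ay aj ay aja ay ay aj ay aja ay aj ay aja ay ay aj ay aj ay aja; joining the 24 pieces gives the next term.

ayajayajaayajayajaayayajayajaayajayajaayayajayajayaja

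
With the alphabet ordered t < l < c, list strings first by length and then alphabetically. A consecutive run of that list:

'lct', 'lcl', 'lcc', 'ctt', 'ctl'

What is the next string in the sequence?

ctc

Find the rightmost character of ctl below c, bump it to the next letter, and reset everything to its right to t.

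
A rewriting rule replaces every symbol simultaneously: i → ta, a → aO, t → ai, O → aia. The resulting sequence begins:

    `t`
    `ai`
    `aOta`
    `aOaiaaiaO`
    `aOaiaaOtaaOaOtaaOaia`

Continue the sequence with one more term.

Rewriting the 20 symbols of aOaiaaOtaaOaOtaaOaia one by one yields aO aia aO ta aO aO aia ai aO aO aia aO aia ai aO aO aia aO ta aO; concatenated:

aOaiaaOtaaOaOaiaaiaOaOaiaaOaiaaiaOaOaiaaOtaaO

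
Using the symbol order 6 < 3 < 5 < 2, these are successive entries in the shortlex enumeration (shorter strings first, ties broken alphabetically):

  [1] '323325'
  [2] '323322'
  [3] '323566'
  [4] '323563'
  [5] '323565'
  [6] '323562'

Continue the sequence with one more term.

323536

Treat 323562 as a base-4 numeral over the given alphabet and add one, carrying through any trailing 2's.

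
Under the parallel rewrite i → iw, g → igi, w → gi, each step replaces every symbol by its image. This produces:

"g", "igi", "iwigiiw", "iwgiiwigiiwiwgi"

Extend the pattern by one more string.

Applying the rule to each of the 15 symbols of iwgiiwigiiwiwgi gives the pieces iw gi igi iw iw gi iw igi iw iw gi iw gi igi iw, which concatenate to the answer.

iwgiigiiwiwgiiwigiiwiwgiiwgiigiiw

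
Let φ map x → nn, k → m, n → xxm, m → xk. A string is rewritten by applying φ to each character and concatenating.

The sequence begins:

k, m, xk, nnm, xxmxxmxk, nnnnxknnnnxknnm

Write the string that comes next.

Rewriting the 15 symbols of nnnnxknnnnxknnm one by one yields xxm xxm xxm xxm nn m xxm xxm xxm xxm nn m xxm xxm xk; concatenated:

xxmxxmxxmxxmnnmxxmxxmxxmxxmnnmxxmxxmxk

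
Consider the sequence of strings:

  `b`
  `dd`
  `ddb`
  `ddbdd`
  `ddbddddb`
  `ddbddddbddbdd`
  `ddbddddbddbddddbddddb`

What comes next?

ddbddddbddbddddbddddbddbddddbddbdd

Each term (from the third on) is the previous term followed by the one before it: term 3 = dd·b = ddb.
Continuing: ddbddddbddbddddbddddb · ddbddddbddbdd gives term 8.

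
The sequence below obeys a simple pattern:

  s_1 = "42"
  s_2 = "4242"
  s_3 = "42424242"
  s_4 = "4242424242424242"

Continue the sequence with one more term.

Each string is two copies of the previous one concatenated.
Doubling 4242424242424242:

42424242424242424242424242424242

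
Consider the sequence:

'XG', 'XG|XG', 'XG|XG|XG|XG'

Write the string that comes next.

s(k+1) = s(k)·|·s(k) — each term doubles the last with '|' between the halves.
Doubling XG|XG|XG|XG with '|' between the halves:

XG|XG|XG|XG|XG|XG|XG|XG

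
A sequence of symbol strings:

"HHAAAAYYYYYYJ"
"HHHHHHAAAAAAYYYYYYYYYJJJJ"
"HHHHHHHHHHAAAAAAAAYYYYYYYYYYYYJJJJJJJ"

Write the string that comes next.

Term n consists of 4n-2 H's, followed by 2n+2 A's, followed by 3n+3 Y's, followed by 3n-2 J's (n = 1, 2, …).
Setting n = 4 gives 14, 10, 15, 10 characters in each block.

HHHHHHHHHHHHHHAAAAAAAAAAYYYYYYYYYYYYYYYJJJJJJJJJJ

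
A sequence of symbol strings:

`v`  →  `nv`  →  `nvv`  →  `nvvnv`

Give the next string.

Each term (from the third on) is the previous term followed by the one before it: term 3 = nv·v = nvv.
Continuing: nvvnv · nvv gives term 5.

nvvnvnvv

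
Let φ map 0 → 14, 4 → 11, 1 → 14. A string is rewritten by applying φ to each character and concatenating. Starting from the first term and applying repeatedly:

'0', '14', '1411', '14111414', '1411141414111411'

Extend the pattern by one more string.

Applying the rule to each of the 16 symbols of 1411141414111411 gives the pieces 14 11 14 14 14 11 14 11 14 11 14 14 14 11 14 14, which concatenate to the answer.

14111414141114111411141414111414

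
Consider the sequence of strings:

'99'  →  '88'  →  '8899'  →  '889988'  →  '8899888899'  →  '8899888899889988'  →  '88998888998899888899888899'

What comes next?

From term 3 onward, concatenate the last term with the second-to-last: 88·99 = 8899, 8899·88 = 889988, …
So term 8 is 88998888998899888899888899·8899888899889988.

889988889988998888998888998899888899889988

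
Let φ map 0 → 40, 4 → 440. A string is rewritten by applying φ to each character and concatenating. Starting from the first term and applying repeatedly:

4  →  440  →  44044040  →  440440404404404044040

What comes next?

Rewriting the 21 symbols of 440440404404404044040 one by one yields 440 440 40 440 440 40 440 40 440 440 40 440 440 40 440 40 440 440 40 440 40; concatenated:

4404404044044040440404404404044044040440404404404044040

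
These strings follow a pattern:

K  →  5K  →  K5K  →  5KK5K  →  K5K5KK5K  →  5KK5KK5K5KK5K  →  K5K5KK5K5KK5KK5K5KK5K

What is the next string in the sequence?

From term 3 onward, concatenate the second-to-last term with the last: K·5K = K5K, 5K·K5K = 5KK5K, …
The next term joins 5KK5KK5K5KK5K and K5K5KK5K5KK5KK5K5KK5K.

5KK5KK5K5KK5KK5K5KK5K5KK5KK5K5KK5K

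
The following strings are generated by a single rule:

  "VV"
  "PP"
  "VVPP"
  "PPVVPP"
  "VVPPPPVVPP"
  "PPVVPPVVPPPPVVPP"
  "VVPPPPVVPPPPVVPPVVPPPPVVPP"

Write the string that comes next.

PPVVPPVVPPPPVVPPVVPPPPVVPPPPVVPPVVPPPPVVPP

Each term (from the third on) is the two preceding terms concatenated in order: term 3 = VV·PP = VVPP.
So term 8 is PPVVPPVVPPPPVVPP·VVPPPPVVPPPPVVPPVVPPPPVVPP.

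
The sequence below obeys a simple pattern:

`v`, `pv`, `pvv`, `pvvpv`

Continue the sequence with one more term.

Each term (from the third on) is the previous term followed by the one before it: term 3 = pv·v = pvv.
The next term joins pvvpv and pvv.

pvvpvpvv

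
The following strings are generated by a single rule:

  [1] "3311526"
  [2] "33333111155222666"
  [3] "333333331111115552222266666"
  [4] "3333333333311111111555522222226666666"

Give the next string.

The n-th term is 3n-1 3's then 2n 1's then n 5's then 2n-1 2's then 2n-1 6's (n = 1, 2, …).
For the next term, n = 5, so the run lengths are 14, 10, 5, 9, 9.

33333333333333111111111155555222222222666666666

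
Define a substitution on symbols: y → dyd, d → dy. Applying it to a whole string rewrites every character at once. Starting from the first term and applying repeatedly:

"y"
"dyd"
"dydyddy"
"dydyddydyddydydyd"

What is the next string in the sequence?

dydyddydyddydydyddydyddydydyddydyddydyddy

Applying the rule to each of the 17 symbols of dydyddydyddydydyd gives the pieces dy dyd dy dyd dy dy dyd dy dyd dy dy dyd dy dyd dy dyd dy, which concatenate to the answer.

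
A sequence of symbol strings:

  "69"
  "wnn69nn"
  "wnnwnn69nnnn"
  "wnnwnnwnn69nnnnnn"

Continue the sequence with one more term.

Every step adds wnn to the front and nn to the end of the previous string.
Applying this once more to wnnwnnwnn69nnnnnn:

wnnwnnwnnwnn69nnnnnnnn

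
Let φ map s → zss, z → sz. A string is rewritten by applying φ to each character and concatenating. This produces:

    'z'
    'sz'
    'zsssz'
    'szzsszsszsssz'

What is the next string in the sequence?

zssszszzsszssszzsszssszzsszsszsssz

Replace each of the 13 characters of szzsszsszsssz in place — zss sz sz zss zss sz zss zss sz zss zss zss sz — and concatenate.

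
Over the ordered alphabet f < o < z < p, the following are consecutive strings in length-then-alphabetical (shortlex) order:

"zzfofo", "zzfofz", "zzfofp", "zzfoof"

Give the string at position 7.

zzfoop

Continuing the enumeration 3 steps past zzfoof: zzfoof → zzfooo → zzfooz → (answer).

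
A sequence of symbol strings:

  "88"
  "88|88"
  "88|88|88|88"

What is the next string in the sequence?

s(k+1) = s(k)·|·s(k) — each term doubles the last with '|' between the halves.
So the next term is two copies of 88|88|88|88 with '|' between the halves.

88|88|88|88|88|88|88|88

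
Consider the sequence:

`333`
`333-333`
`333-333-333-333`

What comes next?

Every step duplicates the string with '-' between the halves.
Doubling 333-333-333-333 with '-' between the halves:

333-333-333-333-333-333-333-333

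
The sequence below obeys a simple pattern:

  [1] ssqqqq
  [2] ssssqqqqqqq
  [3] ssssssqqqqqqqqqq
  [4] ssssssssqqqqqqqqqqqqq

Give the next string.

ssssssssssqqqqqqqqqqqqqqqq

Reading off run lengths: s runs 2, 4, 6, 8; q runs 4, 7, 10, 13 — each is linear in n (n = 1, 2, …).
At n = 5 the blocks have lengths 10, 16.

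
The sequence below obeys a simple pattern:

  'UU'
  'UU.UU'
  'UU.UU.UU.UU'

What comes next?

Each string is two copies of the previous one joined by '.'.
One more doubling of UU.UU.UU.UU gives the answer.

UU.UU.UU.UU.UU.UU.UU.UU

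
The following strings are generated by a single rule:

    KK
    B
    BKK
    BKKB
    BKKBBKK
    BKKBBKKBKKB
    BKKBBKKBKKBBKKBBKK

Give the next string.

BKKBBKKBKKBBKKBBKKBKKBBKKBKKB

From term 3 onward, concatenate the last term with the second-to-last: B·KK = BKK, BKK·B = BKKB, …
The next term joins BKKBBKKBKKBBKKBBKK and BKKBBKKBKKB.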